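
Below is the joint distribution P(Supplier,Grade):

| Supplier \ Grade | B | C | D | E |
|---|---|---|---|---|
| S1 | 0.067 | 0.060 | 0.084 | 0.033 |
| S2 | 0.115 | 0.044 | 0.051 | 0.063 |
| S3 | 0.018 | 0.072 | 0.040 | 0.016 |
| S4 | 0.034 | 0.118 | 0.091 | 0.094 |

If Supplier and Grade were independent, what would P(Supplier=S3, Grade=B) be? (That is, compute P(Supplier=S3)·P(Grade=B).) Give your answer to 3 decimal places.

P(Supplier=S3) = 0.018 + 0.072 + 0.040 + 0.016 = 0.146.
P(Grade=B) = 0.067 + 0.115 + 0.018 + 0.034 = 0.234.
Product: 0.146 × 0.234 = 0.034.

0.034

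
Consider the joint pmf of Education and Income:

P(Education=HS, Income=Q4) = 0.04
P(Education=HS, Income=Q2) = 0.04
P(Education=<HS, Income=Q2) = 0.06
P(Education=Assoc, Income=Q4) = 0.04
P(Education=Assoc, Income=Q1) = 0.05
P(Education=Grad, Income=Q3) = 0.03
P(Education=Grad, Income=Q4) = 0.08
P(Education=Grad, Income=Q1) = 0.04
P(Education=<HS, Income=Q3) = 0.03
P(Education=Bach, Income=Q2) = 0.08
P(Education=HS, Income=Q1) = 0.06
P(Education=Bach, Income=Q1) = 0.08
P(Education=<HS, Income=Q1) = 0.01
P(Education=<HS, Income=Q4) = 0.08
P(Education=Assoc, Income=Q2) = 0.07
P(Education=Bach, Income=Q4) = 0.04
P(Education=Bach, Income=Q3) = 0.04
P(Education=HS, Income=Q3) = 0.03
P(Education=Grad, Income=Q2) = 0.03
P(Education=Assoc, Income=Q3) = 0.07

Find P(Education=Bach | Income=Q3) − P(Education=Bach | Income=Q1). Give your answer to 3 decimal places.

P(Income=Q3) = 0.03 + 0.03 + 0.07 + 0.04 + 0.03 = 0.20; P(Education=Bach | Income=Q3) = 0.04/0.20 = 0.2000.
P(Income=Q1) = 0.01 + 0.06 + 0.05 + 0.08 + 0.04 = 0.24; P(Education=Bach | Income=Q1) = 0.08/0.24 = 0.3333.
Difference = -0.133.

-0.133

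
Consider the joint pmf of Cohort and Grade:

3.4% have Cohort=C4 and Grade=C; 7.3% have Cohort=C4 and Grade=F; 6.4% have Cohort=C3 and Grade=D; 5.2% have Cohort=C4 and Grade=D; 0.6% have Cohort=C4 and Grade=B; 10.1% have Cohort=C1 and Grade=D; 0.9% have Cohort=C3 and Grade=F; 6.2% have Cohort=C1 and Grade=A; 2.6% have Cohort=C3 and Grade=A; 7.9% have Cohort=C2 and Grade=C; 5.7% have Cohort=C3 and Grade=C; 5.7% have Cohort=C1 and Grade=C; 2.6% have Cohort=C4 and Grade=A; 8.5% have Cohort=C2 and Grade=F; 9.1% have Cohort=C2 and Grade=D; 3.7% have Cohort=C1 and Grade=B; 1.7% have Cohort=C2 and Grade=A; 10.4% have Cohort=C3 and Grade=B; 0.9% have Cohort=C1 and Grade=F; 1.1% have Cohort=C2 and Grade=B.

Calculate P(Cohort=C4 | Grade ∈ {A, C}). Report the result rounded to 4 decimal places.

0.1676

P(Grade=A) = 0.062 + 0.017 + 0.026 + 0.026 = 0.131.
P(Grade=C) = 0.057 + 0.079 + 0.057 + 0.034 = 0.227.
P(Grade ∈ {A, C}) = 0.131 + 0.227 = 0.358; P(Cohort=C4, Grade ∈ {A, C}) = 0.026 + 0.034 = 0.060.
P(Cohort=C4 | Grade ∈ {A, C}) = 0.060/0.358 = 0.1676.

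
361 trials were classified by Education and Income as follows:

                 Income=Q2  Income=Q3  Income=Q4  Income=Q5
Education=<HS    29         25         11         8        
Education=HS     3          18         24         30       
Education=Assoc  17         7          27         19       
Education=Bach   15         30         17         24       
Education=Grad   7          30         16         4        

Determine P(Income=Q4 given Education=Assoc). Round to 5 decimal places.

Total with Education=Assoc: 17 + 7 + 27 + 19 = 70.
P(Income=Q4 | Education=Assoc) = 27/70 = 0.38571.

0.38571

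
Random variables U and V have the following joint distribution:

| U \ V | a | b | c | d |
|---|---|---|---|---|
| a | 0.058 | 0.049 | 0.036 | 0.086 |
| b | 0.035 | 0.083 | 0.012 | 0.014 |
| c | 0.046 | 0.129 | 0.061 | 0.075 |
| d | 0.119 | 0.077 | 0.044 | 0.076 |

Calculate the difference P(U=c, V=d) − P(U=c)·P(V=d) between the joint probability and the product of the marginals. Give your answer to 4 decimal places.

-0.0031

P(U=c) = 0.046 + 0.129 + 0.061 + 0.075 = 0.311.
P(V=d) = 0.086 + 0.014 + 0.075 + 0.076 = 0.251.
P(U=c, V=d) − P(U=c)P(V=d) = 0.075 − 0.311×0.251 = -0.0031.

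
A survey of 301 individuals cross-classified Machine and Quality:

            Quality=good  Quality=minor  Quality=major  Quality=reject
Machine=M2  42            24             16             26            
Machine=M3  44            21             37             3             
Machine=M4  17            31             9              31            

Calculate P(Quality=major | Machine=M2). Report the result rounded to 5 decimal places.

0.14815

Total with Machine=M2: 42 + 24 + 16 + 26 = 108.
P(Quality=major | Machine=M2) = 16/108 = 0.14815.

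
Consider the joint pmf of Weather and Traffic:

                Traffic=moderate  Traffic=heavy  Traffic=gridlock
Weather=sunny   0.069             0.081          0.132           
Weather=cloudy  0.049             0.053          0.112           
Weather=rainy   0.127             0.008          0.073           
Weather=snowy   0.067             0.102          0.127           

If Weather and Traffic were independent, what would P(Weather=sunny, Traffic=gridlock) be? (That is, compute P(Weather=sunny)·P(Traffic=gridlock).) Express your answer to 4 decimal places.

P(Weather=sunny) = 0.069 + 0.081 + 0.132 = 0.282.
P(Traffic=gridlock) = 0.132 + 0.112 + 0.073 + 0.127 = 0.444.
Product: 0.282 × 0.444 = 0.1252.

0.1252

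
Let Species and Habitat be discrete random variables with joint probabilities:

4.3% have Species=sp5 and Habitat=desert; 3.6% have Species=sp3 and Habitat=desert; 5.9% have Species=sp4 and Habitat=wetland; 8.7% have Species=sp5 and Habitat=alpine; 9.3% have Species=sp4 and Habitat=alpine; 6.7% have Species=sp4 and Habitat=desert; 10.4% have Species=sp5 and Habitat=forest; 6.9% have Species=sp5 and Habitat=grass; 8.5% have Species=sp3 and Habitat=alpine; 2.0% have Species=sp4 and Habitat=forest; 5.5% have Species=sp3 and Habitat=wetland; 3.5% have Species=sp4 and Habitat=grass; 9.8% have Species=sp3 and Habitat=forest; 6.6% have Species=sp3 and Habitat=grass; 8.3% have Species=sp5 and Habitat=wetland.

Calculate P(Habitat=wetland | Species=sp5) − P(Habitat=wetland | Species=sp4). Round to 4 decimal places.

-0.0003

P(Species=sp5) = 0.104 + 0.069 + 0.083 + 0.043 + 0.087 = 0.386; P(Habitat=wetland | Species=sp5) = 0.083/0.386 = 0.21503.
P(Species=sp4) = 0.020 + 0.035 + 0.059 + 0.067 + 0.093 = 0.274; P(Habitat=wetland | Species=sp4) = 0.059/0.274 = 0.21533.
Difference = -0.0003.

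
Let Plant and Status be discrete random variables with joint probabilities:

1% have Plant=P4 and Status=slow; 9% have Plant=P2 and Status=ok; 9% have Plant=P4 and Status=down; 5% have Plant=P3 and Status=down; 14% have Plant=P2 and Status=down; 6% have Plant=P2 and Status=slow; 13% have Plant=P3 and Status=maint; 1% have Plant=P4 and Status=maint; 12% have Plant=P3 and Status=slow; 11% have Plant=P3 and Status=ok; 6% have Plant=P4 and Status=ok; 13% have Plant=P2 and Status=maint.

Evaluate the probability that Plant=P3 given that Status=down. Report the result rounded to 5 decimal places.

P(Status=down) = 0.14 + 0.05 + 0.09 = 0.28.
P(Plant=P3 | Status=down) = 0.05/0.28 = 0.17857.

0.17857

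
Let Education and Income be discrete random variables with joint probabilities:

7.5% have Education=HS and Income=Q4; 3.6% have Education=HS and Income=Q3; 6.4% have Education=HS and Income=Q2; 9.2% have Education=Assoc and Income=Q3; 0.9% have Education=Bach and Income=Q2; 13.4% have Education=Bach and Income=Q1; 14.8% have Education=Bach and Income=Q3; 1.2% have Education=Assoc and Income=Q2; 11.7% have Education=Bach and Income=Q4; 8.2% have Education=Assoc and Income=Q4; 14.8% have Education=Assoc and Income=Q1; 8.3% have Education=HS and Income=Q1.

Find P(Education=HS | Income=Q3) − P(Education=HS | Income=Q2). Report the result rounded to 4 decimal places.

P(Income=Q3) = 0.036 + 0.092 + 0.148 = 0.276; P(Education=HS | Income=Q3) = 0.036/0.276 = 0.13043.
P(Income=Q2) = 0.064 + 0.012 + 0.009 = 0.085; P(Education=HS | Income=Q2) = 0.064/0.085 = 0.75294.
Difference = -0.6225.

-0.6225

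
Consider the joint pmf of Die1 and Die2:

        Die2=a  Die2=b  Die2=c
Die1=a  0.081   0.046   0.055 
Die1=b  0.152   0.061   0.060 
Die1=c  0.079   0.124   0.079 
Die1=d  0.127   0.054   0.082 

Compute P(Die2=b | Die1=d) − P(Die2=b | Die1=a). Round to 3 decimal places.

-0.047

P(Die1=d) = 0.127 + 0.054 + 0.082 = 0.263; P(Die2=b | Die1=d) = 0.054/0.263 = 0.2053.
P(Die1=a) = 0.081 + 0.046 + 0.055 = 0.182; P(Die2=b | Die1=a) = 0.046/0.182 = 0.2527.
Difference = -0.047.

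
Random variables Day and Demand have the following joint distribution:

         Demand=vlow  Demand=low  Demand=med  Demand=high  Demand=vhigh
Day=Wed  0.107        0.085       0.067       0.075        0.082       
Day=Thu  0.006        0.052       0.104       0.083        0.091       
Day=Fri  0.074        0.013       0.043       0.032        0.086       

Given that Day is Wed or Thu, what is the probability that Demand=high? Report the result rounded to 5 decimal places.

P(Day=Wed) = 0.107 + 0.085 + 0.067 + 0.075 + 0.082 = 0.416.
P(Day=Thu) = 0.006 + 0.052 + 0.104 + 0.083 + 0.091 = 0.336.
P(Day ∈ {Wed, Thu}) = 0.416 + 0.336 = 0.752; P(Demand=high, Day ∈ {Wed, Thu}) = 0.075 + 0.083 = 0.158.
P(Demand=high | Day ∈ {Wed, Thu}) = 0.158/0.752 = 0.21011.

0.21011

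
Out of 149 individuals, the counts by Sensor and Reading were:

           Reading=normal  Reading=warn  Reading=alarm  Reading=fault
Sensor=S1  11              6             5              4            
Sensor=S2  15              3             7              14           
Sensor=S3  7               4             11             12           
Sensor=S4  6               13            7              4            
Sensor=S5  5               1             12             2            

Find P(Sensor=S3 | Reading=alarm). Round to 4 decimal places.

Total with Reading=alarm: 5 + 7 + 11 + 7 + 12 = 42.
P(Sensor=S3 | Reading=alarm) = 11/42 = 0.2619.

0.2619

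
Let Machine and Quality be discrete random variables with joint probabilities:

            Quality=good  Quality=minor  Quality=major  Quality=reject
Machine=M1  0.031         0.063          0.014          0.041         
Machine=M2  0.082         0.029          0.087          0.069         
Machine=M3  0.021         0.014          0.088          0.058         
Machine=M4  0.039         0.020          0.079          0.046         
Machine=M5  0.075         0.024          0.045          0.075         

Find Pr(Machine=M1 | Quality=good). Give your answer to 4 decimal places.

P(Quality=good) = 0.031 + 0.082 + 0.021 + 0.039 + 0.075 = 0.248.
P(Machine=M1 | Quality=good) = 0.031/0.248 = 0.1250.

0.1250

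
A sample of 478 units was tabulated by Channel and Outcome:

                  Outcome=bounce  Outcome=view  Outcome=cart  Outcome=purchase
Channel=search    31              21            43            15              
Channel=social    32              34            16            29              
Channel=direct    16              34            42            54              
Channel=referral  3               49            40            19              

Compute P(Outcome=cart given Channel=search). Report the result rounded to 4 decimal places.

Total with Channel=search: 31 + 21 + 43 + 15 = 110.
P(Outcome=cart | Channel=search) = 43/110 = 0.3909.

0.3909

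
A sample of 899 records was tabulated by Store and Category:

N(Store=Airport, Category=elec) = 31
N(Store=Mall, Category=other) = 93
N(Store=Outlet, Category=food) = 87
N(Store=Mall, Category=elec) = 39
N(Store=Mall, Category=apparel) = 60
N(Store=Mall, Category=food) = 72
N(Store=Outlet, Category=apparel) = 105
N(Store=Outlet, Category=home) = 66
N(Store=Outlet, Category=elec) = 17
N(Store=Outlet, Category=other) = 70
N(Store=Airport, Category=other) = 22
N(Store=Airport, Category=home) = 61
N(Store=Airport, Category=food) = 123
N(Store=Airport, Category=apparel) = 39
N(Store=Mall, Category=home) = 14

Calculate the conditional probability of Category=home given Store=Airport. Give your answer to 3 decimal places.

0.221

Total with Store=Airport: 123 + 39 + 31 + 61 + 22 = 276.
P(Category=home | Store=Airport) = 61/276 = 0.221.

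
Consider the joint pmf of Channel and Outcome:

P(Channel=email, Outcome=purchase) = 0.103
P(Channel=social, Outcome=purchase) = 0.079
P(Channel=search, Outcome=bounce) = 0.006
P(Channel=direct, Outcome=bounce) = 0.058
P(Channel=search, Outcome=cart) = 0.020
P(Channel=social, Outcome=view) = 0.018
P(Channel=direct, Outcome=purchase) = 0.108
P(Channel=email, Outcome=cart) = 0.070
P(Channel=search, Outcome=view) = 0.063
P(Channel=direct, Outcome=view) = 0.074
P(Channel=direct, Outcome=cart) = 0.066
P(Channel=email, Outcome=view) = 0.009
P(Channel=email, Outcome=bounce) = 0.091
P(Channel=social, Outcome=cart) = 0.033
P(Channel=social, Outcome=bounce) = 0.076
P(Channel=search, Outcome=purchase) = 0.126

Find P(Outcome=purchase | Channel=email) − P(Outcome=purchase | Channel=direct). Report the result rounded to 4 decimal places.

P(Channel=email) = 0.091 + 0.009 + 0.070 + 0.103 = 0.273; P(Outcome=purchase | Channel=email) = 0.103/0.273 = 0.37729.
P(Channel=direct) = 0.058 + 0.074 + 0.066 + 0.108 = 0.306; P(Outcome=purchase | Channel=direct) = 0.108/0.306 = 0.35294.
Difference = 0.0243.

0.0243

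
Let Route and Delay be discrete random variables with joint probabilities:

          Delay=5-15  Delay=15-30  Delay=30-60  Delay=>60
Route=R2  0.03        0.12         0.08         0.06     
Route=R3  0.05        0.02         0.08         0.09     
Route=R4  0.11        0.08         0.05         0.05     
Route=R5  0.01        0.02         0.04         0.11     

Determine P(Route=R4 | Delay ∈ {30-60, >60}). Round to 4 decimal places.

P(Delay=30-60) = 0.08 + 0.08 + 0.05 + 0.04 = 0.25.
P(Delay=>60) = 0.06 + 0.09 + 0.05 + 0.11 = 0.31.
P(Delay ∈ {30-60, >60}) = 0.25 + 0.31 = 0.56; P(Route=R4, Delay ∈ {30-60, >60}) = 0.05 + 0.05 = 0.10.
P(Route=R4 | Delay ∈ {30-60, >60}) = 0.10/0.56 = 0.1786.

0.1786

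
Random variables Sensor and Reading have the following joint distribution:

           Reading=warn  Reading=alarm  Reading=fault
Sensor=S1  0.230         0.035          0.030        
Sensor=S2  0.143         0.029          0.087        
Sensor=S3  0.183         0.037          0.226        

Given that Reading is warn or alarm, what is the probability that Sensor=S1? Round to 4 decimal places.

0.4033

P(Reading=warn) = 0.230 + 0.143 + 0.183 = 0.556.
P(Reading=alarm) = 0.035 + 0.029 + 0.037 = 0.101.
P(Reading ∈ {warn, alarm}) = 0.556 + 0.101 = 0.657; P(Sensor=S1, Reading ∈ {warn, alarm}) = 0.230 + 0.035 = 0.265.
P(Sensor=S1 | Reading ∈ {warn, alarm}) = 0.265/0.657 = 0.4033.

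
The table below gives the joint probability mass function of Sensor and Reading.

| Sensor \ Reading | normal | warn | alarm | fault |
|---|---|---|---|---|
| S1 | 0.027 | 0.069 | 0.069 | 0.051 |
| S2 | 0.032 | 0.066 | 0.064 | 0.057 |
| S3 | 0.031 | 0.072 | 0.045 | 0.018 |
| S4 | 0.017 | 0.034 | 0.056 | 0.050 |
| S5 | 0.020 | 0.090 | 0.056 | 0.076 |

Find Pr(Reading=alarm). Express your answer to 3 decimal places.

0.290

P(Reading=alarm) = 0.069 + 0.064 + 0.045 + 0.056 + 0.056 = 0.290.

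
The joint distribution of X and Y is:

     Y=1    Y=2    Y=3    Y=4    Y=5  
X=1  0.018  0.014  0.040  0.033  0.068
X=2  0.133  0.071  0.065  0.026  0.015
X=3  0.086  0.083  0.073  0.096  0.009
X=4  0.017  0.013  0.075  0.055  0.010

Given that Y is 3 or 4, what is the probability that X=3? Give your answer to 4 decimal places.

P(Y=3) = 0.040 + 0.065 + 0.073 + 0.075 = 0.253.
P(Y=4) = 0.033 + 0.026 + 0.096 + 0.055 = 0.210.
P(Y ∈ {3, 4}) = 0.253 + 0.210 = 0.463; P(X=3, Y ∈ {3, 4}) = 0.073 + 0.096 = 0.169.
P(X=3 | Y ∈ {3, 4}) = 0.169/0.463 = 0.3650.

0.3650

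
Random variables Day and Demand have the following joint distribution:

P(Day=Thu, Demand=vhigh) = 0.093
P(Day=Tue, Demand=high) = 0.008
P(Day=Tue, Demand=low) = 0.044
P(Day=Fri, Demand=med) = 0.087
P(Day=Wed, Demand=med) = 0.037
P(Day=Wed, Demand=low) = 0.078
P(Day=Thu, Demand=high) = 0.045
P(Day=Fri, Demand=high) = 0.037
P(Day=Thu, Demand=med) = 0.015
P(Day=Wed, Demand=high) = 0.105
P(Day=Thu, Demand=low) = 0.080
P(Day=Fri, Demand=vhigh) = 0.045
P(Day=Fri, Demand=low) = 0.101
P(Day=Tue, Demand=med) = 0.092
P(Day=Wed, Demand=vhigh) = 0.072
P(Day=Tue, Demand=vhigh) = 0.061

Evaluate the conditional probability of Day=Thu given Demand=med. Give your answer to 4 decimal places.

0.0649

P(Demand=med) = 0.092 + 0.037 + 0.015 + 0.087 = 0.231.
P(Day=Thu | Demand=med) = 0.015/0.231 = 0.0649.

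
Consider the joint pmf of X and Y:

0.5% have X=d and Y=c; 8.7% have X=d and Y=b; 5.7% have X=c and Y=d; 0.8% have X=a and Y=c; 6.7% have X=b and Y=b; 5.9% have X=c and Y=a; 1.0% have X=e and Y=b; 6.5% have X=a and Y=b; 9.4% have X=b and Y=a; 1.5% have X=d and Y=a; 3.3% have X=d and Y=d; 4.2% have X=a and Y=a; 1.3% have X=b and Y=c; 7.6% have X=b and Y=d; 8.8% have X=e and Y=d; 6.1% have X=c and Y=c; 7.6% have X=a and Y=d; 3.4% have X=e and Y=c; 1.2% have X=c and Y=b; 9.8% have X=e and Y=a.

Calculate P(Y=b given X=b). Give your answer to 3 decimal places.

P(X=b) = 0.094 + 0.067 + 0.013 + 0.076 = 0.250.
P(Y=b | X=b) = 0.067/0.250 = 0.268.

0.268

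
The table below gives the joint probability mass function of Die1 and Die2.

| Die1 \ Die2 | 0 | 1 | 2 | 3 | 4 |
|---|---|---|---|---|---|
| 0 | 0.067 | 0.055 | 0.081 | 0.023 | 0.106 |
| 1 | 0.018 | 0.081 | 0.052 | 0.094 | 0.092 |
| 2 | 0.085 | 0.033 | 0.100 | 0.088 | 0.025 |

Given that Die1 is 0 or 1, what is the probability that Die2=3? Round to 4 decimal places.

P(Die1=0) = 0.067 + 0.055 + 0.081 + 0.023 + 0.106 = 0.332.
P(Die1=1) = 0.018 + 0.081 + 0.052 + 0.094 + 0.092 = 0.337.
P(Die1 ∈ {0, 1}) = 0.332 + 0.337 = 0.669; P(Die2=3, Die1 ∈ {0, 1}) = 0.023 + 0.094 = 0.117.
P(Die2=3 | Die1 ∈ {0, 1}) = 0.117/0.669 = 0.1749.

0.1749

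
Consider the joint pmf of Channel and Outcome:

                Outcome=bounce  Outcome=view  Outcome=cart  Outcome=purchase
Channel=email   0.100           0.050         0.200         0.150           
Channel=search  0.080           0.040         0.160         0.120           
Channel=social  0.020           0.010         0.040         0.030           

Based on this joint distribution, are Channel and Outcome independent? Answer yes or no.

Every cell satisfies P(Channel,Outcome) = P(Channel)·P(Outcome). For instance P(Channel=email) = 0.500, P(Outcome=view) = 0.100, and 0.500×0.100 = 0.050 matches the joint entry. So Channel and Outcome are independent.

yes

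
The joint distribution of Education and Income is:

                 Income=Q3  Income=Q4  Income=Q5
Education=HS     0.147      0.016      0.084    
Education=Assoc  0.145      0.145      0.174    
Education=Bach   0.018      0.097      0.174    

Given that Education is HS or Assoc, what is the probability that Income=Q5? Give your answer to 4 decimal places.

P(Education=HS) = 0.147 + 0.016 + 0.084 = 0.247.
P(Education=Assoc) = 0.145 + 0.145 + 0.174 = 0.464.
P(Education ∈ {HS, Assoc}) = 0.247 + 0.464 = 0.711; P(Income=Q5, Education ∈ {HS, Assoc}) = 0.084 + 0.174 = 0.258.
P(Income=Q5 | Education ∈ {HS, Assoc}) = 0.258/0.711 = 0.3629.

0.3629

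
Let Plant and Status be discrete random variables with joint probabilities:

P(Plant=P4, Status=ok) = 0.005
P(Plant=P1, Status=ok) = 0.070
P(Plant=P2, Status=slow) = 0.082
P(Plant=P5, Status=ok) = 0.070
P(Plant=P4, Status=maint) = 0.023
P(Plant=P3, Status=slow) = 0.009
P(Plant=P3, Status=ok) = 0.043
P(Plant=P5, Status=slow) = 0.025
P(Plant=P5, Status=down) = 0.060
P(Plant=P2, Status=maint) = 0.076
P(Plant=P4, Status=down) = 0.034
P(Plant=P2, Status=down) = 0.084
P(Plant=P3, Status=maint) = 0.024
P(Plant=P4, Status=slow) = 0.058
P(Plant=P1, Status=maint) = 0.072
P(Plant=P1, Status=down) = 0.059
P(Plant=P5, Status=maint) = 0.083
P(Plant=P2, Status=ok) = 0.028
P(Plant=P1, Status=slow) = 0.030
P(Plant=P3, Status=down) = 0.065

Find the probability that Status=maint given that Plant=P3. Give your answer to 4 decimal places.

P(Plant=P3) = 0.043 + 0.009 + 0.065 + 0.024 = 0.141.
P(Status=maint | Plant=P3) = 0.024/0.141 = 0.1702.

0.1702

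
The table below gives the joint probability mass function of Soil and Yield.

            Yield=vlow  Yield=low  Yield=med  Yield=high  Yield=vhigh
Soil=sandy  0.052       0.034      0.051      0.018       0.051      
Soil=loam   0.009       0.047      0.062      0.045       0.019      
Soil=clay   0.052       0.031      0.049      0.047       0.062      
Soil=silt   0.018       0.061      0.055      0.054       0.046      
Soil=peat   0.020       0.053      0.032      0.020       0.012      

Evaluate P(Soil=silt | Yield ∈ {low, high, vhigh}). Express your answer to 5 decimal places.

0.26833

P(Yield=low) = 0.034 + 0.047 + 0.031 + 0.061 + 0.053 = 0.226.
P(Yield=high) = 0.018 + 0.045 + 0.047 + 0.054 + 0.020 = 0.184.
P(Yield=vhigh) = 0.051 + 0.019 + 0.062 + 0.046 + 0.012 = 0.190.
P(Yield ∈ {low, high, vhigh}) = 0.226 + 0.184 + 0.190 = 0.600; P(Soil=silt, Yield ∈ {low, high, vhigh}) = 0.061 + 0.054 + 0.046 = 0.161.
P(Soil=silt | Yield ∈ {low, high, vhigh}) = 0.161/0.600 = 0.26833.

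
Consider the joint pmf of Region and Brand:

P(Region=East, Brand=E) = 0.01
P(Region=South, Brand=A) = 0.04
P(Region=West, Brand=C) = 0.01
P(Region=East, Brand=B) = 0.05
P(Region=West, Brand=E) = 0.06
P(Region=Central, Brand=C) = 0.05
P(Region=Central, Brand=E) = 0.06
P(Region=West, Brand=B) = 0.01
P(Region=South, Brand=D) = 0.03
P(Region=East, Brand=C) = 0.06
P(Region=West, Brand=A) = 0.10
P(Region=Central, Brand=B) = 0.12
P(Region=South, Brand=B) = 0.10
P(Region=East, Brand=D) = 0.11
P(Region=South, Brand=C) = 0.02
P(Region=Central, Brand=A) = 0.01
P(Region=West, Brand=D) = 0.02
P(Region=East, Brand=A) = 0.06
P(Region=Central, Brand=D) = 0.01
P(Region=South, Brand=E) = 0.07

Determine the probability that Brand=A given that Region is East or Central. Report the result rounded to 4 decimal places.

P(Region=East) = 0.06 + 0.05 + 0.06 + 0.11 + 0.01 = 0.29.
P(Region=Central) = 0.01 + 0.12 + 0.05 + 0.01 + 0.06 = 0.25.
P(Region ∈ {East, Central}) = 0.29 + 0.25 = 0.54; P(Brand=A, Region ∈ {East, Central}) = 0.06 + 0.01 = 0.07.
P(Brand=A | Region ∈ {East, Central}) = 0.07/0.54 = 0.1296.

0.1296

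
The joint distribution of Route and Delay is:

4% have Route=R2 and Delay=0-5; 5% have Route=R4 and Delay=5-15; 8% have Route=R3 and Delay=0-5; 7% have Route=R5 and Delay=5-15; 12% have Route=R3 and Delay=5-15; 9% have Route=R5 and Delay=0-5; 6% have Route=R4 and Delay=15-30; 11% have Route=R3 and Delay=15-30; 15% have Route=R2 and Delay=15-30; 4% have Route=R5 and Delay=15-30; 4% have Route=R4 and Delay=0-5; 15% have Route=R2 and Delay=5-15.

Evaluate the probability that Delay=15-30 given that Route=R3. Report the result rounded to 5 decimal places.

0.35484

P(Route=R3) = 0.08 + 0.12 + 0.11 = 0.31.
P(Delay=15-30 | Route=R3) = 0.11/0.31 = 0.35484.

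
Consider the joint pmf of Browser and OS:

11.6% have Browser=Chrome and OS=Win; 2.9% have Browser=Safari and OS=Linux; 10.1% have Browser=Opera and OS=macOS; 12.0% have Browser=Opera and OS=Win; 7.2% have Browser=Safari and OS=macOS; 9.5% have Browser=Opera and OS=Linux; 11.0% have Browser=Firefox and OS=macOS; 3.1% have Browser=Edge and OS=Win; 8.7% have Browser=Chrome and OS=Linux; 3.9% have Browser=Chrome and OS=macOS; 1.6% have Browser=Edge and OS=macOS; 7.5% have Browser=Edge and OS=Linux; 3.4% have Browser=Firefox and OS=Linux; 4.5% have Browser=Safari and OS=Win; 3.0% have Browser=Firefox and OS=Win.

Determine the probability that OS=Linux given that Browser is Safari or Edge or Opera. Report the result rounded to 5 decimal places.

P(Browser=Safari) = 0.045 + 0.072 + 0.029 = 0.146.
P(Browser=Edge) = 0.031 + 0.016 + 0.075 = 0.122.
P(Browser=Opera) = 0.120 + 0.101 + 0.095 = 0.316.
P(Browser ∈ {Safari, Edge, Opera}) = 0.146 + 0.122 + 0.316 = 0.584; P(OS=Linux, Browser ∈ {Safari, Edge, Opera}) = 0.029 + 0.075 + 0.095 = 0.199.
P(OS=Linux | Browser ∈ {Safari, Edge, Opera}) = 0.199/0.584 = 0.34075.

0.34075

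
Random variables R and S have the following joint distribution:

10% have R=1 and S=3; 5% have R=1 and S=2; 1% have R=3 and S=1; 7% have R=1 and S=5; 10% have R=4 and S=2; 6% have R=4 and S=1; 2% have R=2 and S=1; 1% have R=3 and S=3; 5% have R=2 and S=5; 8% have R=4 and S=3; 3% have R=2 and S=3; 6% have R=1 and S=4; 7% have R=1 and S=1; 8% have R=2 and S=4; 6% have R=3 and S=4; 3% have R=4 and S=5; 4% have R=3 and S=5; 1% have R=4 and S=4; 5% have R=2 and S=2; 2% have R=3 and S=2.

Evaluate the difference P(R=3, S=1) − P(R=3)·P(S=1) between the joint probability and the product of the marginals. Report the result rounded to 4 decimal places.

-0.0124

P(R=3) = 0.01 + 0.02 + 0.01 + 0.06 + 0.04 = 0.14.
P(S=1) = 0.07 + 0.02 + 0.01 + 0.06 = 0.16.
P(R=3, S=1) − P(R=3)P(S=1) = 0.01 − 0.14×0.16 = -0.0124.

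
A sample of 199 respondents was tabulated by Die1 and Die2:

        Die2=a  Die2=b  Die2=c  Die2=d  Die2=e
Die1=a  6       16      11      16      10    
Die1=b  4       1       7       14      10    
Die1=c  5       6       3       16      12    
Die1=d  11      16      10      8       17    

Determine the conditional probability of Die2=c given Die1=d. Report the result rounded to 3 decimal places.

0.161

Total with Die1=d: 11 + 16 + 10 + 8 + 17 = 62.
P(Die2=c | Die1=d) = 10/62 = 0.161.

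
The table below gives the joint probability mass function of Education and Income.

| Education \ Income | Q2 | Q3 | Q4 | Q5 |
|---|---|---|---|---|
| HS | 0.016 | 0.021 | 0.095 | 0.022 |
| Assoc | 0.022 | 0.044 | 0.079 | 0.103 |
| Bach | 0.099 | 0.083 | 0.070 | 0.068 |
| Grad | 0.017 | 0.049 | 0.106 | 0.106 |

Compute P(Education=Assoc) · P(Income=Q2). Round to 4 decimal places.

0.0382

P(Education=Assoc) = 0.022 + 0.044 + 0.079 + 0.103 = 0.248.
P(Income=Q2) = 0.016 + 0.022 + 0.099 + 0.017 = 0.154.
Product: 0.248 × 0.154 = 0.0382.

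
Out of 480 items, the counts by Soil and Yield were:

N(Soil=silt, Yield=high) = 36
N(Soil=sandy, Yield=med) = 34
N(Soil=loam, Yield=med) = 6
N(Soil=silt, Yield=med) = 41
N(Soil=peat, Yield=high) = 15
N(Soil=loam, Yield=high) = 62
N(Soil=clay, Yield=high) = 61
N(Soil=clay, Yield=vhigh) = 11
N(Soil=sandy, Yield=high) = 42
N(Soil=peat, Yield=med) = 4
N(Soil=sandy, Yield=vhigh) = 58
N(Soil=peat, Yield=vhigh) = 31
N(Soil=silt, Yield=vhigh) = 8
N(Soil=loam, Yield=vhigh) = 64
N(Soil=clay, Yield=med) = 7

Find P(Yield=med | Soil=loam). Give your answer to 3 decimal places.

0.045

Total with Soil=loam: 6 + 62 + 64 = 132.
P(Yield=med | Soil=loam) = 6/132 = 0.045.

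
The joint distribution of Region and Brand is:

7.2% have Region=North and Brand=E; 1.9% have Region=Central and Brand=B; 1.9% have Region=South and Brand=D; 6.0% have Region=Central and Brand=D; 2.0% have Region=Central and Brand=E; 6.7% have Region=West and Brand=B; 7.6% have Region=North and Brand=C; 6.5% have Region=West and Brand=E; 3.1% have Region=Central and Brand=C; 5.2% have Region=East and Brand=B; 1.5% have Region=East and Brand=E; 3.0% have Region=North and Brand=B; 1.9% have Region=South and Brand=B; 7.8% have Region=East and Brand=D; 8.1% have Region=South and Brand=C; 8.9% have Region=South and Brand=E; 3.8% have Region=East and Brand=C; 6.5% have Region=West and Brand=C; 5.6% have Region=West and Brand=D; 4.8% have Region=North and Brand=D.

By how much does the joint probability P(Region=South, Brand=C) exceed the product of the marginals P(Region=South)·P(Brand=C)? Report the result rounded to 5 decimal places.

P(Region=South) = 0.019 + 0.081 + 0.019 + 0.089 = 0.208.
P(Brand=C) = 0.076 + 0.081 + 0.038 + 0.065 + 0.031 = 0.291.
P(Region=South, Brand=C) − P(Region=South)P(Brand=C) = 0.081 − 0.208×0.291 = 0.02047.

0.02047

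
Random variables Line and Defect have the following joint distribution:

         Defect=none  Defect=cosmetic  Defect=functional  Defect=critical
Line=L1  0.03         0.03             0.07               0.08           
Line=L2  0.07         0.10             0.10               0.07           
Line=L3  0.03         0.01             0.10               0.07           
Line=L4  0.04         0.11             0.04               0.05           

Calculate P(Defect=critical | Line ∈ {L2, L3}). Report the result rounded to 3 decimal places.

0.255

P(Line=L2) = 0.07 + 0.10 + 0.10 + 0.07 = 0.34.
P(Line=L3) = 0.03 + 0.01 + 0.10 + 0.07 = 0.21.
P(Line ∈ {L2, L3}) = 0.34 + 0.21 = 0.55; P(Defect=critical, Line ∈ {L2, L3}) = 0.07 + 0.07 = 0.14.
P(Defect=critical | Line ∈ {L2, L3}) = 0.14/0.55 = 0.255.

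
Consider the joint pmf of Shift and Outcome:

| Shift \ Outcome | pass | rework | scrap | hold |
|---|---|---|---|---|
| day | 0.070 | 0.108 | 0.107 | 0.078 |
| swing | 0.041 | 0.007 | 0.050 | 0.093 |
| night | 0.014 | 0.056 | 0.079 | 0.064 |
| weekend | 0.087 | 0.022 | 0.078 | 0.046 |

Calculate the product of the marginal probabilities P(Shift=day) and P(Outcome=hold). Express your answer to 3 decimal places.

P(Shift=day) = 0.070 + 0.108 + 0.107 + 0.078 = 0.363.
P(Outcome=hold) = 0.078 + 0.093 + 0.064 + 0.046 = 0.281.
Product: 0.363 × 0.281 = 0.102.

0.102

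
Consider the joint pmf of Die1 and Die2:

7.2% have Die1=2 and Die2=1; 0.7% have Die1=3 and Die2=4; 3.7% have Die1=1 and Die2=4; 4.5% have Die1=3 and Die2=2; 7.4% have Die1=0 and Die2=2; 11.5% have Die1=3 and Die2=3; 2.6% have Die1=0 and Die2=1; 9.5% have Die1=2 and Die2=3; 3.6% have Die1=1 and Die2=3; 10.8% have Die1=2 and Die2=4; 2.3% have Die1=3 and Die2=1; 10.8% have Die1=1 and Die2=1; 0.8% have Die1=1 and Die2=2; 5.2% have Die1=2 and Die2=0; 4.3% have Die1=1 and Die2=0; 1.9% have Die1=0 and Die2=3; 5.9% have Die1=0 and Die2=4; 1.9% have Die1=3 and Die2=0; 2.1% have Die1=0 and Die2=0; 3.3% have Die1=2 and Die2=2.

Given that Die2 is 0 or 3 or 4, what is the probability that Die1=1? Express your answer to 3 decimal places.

0.190

P(Die2=0) = 0.021 + 0.043 + 0.052 + 0.019 = 0.135.
P(Die2=3) = 0.019 + 0.036 + 0.095 + 0.115 = 0.265.
P(Die2=4) = 0.059 + 0.037 + 0.108 + 0.007 = 0.211.
P(Die2 ∈ {0, 3, 4}) = 0.135 + 0.265 + 0.211 = 0.611; P(Die1=1, Die2 ∈ {0, 3, 4}) = 0.043 + 0.036 + 0.037 = 0.116.
P(Die1=1 | Die2 ∈ {0, 3, 4}) = 0.116/0.611 = 0.190.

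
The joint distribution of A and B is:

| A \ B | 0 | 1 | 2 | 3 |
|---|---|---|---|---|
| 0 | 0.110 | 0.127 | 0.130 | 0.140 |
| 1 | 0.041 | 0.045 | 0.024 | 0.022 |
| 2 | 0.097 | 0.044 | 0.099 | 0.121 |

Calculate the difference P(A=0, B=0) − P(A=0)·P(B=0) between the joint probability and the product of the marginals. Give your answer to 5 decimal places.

-0.01574

P(A=0) = 0.110 + 0.127 + 0.130 + 0.140 = 0.507.
P(B=0) = 0.110 + 0.041 + 0.097 = 0.248.
P(A=0, B=0) − P(A=0)P(B=0) = 0.110 − 0.507×0.248 = -0.01574.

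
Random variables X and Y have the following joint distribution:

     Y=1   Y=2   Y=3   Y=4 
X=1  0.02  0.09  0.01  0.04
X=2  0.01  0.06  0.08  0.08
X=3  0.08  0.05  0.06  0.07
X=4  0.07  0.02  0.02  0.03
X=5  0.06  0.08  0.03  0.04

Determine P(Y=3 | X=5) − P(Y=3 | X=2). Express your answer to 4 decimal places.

P(X=5) = 0.06 + 0.08 + 0.03 + 0.04 = 0.21; P(Y=3 | X=5) = 0.03/0.21 = 0.14286.
P(X=2) = 0.01 + 0.06 + 0.08 + 0.08 = 0.23; P(Y=3 | X=2) = 0.08/0.23 = 0.34783.
Difference = -0.2050.

-0.2050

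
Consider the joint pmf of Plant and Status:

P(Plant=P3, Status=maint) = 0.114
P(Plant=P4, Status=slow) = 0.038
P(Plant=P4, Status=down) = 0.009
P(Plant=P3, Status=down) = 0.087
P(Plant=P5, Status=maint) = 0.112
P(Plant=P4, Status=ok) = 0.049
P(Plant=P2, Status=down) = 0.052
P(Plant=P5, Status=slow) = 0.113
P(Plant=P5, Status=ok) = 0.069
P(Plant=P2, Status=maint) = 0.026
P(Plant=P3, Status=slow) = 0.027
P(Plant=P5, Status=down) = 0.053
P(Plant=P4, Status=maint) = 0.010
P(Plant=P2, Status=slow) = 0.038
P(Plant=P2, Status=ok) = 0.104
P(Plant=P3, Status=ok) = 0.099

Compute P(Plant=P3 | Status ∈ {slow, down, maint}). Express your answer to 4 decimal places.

0.3358

P(Status=slow) = 0.038 + 0.027 + 0.038 + 0.113 = 0.216.
P(Status=down) = 0.052 + 0.087 + 0.009 + 0.053 = 0.201.
P(Status=maint) = 0.026 + 0.114 + 0.010 + 0.112 = 0.262.
P(Status ∈ {slow, down, maint}) = 0.216 + 0.201 + 0.262 = 0.679; P(Plant=P3, Status ∈ {slow, down, maint}) = 0.027 + 0.087 + 0.114 = 0.228.
P(Plant=P3 | Status ∈ {slow, down, maint}) = 0.228/0.679 = 0.3358.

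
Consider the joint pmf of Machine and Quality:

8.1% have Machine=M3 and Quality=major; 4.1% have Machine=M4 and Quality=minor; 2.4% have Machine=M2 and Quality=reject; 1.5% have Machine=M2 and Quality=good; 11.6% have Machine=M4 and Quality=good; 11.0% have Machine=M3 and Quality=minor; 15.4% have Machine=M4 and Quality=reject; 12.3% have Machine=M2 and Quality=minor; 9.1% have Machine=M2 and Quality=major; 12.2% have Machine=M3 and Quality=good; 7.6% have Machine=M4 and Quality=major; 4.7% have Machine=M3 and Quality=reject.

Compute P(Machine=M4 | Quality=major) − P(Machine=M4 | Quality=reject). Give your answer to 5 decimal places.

-0.37799

P(Quality=major) = 0.091 + 0.081 + 0.076 = 0.248; P(Machine=M4 | Quality=major) = 0.076/0.248 = 0.306452.
P(Quality=reject) = 0.024 + 0.047 + 0.154 = 0.225; P(Machine=M4 | Quality=reject) = 0.154/0.225 = 0.684444.
Difference = -0.37799.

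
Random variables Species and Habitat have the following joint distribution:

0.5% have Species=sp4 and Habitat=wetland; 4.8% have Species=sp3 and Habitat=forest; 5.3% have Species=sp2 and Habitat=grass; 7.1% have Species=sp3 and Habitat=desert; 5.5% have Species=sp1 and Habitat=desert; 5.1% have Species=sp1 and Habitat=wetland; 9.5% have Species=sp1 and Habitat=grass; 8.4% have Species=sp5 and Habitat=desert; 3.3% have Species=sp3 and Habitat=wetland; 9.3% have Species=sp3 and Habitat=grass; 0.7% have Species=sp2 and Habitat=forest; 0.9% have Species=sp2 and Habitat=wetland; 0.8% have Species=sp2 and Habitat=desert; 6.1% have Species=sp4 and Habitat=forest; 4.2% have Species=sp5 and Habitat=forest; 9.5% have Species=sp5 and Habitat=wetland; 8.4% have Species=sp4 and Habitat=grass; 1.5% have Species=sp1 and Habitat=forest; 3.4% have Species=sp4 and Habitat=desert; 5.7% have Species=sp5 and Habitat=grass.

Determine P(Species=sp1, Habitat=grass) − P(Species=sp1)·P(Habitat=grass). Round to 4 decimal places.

0.0125

P(Species=sp1) = 0.015 + 0.095 + 0.051 + 0.055 = 0.216.
P(Habitat=grass) = 0.095 + 0.053 + 0.093 + 0.084 + 0.057 = 0.382.
P(Species=sp1, Habitat=grass) − P(Species=sp1)P(Habitat=grass) = 0.095 − 0.216×0.382 = 0.0125.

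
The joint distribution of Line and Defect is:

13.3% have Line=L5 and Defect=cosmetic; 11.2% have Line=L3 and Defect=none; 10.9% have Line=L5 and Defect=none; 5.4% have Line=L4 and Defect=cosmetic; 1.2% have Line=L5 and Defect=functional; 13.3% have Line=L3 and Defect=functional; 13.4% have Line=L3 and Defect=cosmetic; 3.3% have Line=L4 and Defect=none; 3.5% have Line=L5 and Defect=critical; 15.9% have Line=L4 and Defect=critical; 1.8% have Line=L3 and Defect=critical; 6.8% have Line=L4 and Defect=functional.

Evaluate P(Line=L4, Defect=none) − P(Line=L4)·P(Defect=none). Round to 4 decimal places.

-0.0468

P(Line=L4) = 0.033 + 0.054 + 0.068 + 0.159 = 0.314.
P(Defect=none) = 0.112 + 0.033 + 0.109 = 0.254.
P(Line=L4, Defect=none) − P(Line=L4)P(Defect=none) = 0.033 − 0.314×0.254 = -0.0468.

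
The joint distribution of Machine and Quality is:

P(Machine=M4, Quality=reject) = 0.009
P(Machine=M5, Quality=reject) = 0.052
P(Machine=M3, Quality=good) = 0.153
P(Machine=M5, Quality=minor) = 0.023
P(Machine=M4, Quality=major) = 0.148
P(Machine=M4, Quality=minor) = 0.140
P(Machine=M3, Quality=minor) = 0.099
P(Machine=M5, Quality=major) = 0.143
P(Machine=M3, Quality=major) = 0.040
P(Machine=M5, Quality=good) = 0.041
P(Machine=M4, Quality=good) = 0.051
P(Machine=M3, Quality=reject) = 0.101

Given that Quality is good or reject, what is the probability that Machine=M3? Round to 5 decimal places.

P(Quality=good) = 0.153 + 0.051 + 0.041 = 0.245.
P(Quality=reject) = 0.101 + 0.009 + 0.052 = 0.162.
P(Quality ∈ {good, reject}) = 0.245 + 0.162 = 0.407; P(Machine=M3, Quality ∈ {good, reject}) = 0.153 + 0.101 = 0.254.
P(Machine=M3 | Quality ∈ {good, reject}) = 0.254/0.407 = 0.62408.

0.62408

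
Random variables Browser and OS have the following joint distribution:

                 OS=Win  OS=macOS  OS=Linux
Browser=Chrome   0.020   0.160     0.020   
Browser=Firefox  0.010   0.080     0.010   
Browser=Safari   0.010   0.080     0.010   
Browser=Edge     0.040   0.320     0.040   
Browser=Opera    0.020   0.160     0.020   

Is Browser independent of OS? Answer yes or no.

yes

Every cell satisfies P(Browser,OS) = P(Browser)·P(OS). For instance P(Browser=Safari) = 0.100, P(OS=macOS) = 0.800, and 0.100×0.800 = 0.080 matches the joint entry. So Browser and OS are independent.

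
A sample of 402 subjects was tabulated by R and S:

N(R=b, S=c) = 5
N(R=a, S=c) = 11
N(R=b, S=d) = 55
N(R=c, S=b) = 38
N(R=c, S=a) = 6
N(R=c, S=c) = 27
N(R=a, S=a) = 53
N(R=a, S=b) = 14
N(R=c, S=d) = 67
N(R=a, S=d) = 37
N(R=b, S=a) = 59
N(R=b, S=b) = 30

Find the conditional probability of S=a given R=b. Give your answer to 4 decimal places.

Total with R=b: 59 + 30 + 5 + 55 = 149.
P(S=a | R=b) = 59/149 = 0.3960.

0.3960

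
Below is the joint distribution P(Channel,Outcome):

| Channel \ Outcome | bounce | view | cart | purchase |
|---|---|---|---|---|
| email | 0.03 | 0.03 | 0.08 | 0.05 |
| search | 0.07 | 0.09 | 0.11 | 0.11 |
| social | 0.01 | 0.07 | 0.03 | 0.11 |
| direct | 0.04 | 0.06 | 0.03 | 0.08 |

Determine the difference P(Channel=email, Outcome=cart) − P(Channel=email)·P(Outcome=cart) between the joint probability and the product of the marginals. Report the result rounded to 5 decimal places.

P(Channel=email) = 0.03 + 0.03 + 0.08 + 0.05 = 0.19.
P(Outcome=cart) = 0.08 + 0.11 + 0.03 + 0.03 = 0.25.
P(Channel=email, Outcome=cart) − P(Channel=email)P(Outcome=cart) = 0.08 − 0.19×0.25 = 0.03250.

0.03250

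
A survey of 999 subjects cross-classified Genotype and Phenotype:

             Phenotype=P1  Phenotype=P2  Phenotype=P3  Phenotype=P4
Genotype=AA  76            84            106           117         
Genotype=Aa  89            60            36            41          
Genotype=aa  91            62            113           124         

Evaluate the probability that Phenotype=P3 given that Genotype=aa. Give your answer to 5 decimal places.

Total with Genotype=aa: 91 + 62 + 113 + 124 = 390.
P(Phenotype=P3 | Genotype=aa) = 113/390 = 0.28974.

0.28974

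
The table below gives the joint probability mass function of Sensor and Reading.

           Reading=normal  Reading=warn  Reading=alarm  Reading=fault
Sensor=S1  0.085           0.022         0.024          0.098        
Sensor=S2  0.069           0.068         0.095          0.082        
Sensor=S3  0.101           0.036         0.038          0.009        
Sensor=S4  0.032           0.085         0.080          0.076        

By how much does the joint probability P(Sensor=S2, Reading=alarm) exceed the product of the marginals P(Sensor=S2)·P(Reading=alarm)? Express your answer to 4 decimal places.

0.0206

P(Sensor=S2) = 0.069 + 0.068 + 0.095 + 0.082 = 0.314.
P(Reading=alarm) = 0.024 + 0.095 + 0.038 + 0.080 = 0.237.
P(Sensor=S2, Reading=alarm) − P(Sensor=S2)P(Reading=alarm) = 0.095 − 0.314×0.237 = 0.0206.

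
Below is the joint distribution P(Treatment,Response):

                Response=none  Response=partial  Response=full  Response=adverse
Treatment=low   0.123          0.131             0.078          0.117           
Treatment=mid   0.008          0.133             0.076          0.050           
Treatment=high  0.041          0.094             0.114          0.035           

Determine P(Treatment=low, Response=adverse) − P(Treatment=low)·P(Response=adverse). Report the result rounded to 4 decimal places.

P(Treatment=low) = 0.123 + 0.131 + 0.078 + 0.117 = 0.449.
P(Response=adverse) = 0.117 + 0.050 + 0.035 = 0.202.
P(Treatment=low, Response=adverse) − P(Treatment=low)P(Response=adverse) = 0.117 − 0.449×0.202 = 0.0263.

0.0263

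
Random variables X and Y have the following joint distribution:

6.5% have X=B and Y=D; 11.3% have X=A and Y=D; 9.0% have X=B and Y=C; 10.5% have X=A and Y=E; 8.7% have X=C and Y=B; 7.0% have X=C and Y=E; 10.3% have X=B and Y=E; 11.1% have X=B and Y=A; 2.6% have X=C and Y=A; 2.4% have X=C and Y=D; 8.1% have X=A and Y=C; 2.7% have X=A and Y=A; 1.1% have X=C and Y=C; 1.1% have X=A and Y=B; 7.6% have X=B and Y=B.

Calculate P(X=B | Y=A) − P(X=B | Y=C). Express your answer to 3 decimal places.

0.182

P(Y=A) = 0.027 + 0.111 + 0.026 = 0.164; P(X=B | Y=A) = 0.111/0.164 = 0.6768.
P(Y=C) = 0.081 + 0.090 + 0.011 = 0.182; P(X=B | Y=C) = 0.090/0.182 = 0.4945.
Difference = 0.182.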